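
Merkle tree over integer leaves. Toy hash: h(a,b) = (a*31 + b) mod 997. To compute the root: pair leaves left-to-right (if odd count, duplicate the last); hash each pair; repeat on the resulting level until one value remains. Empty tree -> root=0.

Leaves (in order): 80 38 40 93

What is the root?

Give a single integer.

L0: [80, 38, 40, 93]
L1: h(80,38)=(80*31+38)%997=524 h(40,93)=(40*31+93)%997=336 -> [524, 336]
L2: h(524,336)=(524*31+336)%997=628 -> [628]

Answer: 628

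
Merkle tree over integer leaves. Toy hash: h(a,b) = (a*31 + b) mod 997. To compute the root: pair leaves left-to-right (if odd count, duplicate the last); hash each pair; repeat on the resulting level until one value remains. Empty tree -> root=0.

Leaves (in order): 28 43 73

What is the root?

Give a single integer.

L0: [28, 43, 73]
L1: h(28,43)=(28*31+43)%997=911 h(73,73)=(73*31+73)%997=342 -> [911, 342]
L2: h(911,342)=(911*31+342)%997=667 -> [667]

Answer: 667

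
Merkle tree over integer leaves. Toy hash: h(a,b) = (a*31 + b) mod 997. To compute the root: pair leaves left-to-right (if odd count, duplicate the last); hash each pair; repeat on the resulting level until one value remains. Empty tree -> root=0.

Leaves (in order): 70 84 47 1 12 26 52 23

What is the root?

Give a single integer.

Answer: 958

Derivation:
L0: [70, 84, 47, 1, 12, 26, 52, 23]
L1: h(70,84)=(70*31+84)%997=260 h(47,1)=(47*31+1)%997=461 h(12,26)=(12*31+26)%997=398 h(52,23)=(52*31+23)%997=638 -> [260, 461, 398, 638]
L2: h(260,461)=(260*31+461)%997=545 h(398,638)=(398*31+638)%997=15 -> [545, 15]
L3: h(545,15)=(545*31+15)%997=958 -> [958]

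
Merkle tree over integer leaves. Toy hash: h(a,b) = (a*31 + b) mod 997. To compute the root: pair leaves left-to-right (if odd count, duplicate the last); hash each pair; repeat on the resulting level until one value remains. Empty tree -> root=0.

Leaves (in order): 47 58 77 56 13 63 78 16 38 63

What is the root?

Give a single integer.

L0: [47, 58, 77, 56, 13, 63, 78, 16, 38, 63]
L1: h(47,58)=(47*31+58)%997=518 h(77,56)=(77*31+56)%997=449 h(13,63)=(13*31+63)%997=466 h(78,16)=(78*31+16)%997=440 h(38,63)=(38*31+63)%997=244 -> [518, 449, 466, 440, 244]
L2: h(518,449)=(518*31+449)%997=555 h(466,440)=(466*31+440)%997=928 h(244,244)=(244*31+244)%997=829 -> [555, 928, 829]
L3: h(555,928)=(555*31+928)%997=187 h(829,829)=(829*31+829)%997=606 -> [187, 606]
L4: h(187,606)=(187*31+606)%997=421 -> [421]

Answer: 421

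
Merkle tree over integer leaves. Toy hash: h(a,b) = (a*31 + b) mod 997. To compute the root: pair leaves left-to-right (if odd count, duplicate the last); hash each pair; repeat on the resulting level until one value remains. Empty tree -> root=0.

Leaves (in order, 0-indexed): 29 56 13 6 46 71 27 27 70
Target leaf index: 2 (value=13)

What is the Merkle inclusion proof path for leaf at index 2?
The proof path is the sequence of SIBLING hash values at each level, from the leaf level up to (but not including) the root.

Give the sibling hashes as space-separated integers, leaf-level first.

L0 (leaves): [29, 56, 13, 6, 46, 71, 27, 27, 70], target index=2
L1: h(29,56)=(29*31+56)%997=955 [pair 0] h(13,6)=(13*31+6)%997=409 [pair 1] h(46,71)=(46*31+71)%997=500 [pair 2] h(27,27)=(27*31+27)%997=864 [pair 3] h(70,70)=(70*31+70)%997=246 [pair 4] -> [955, 409, 500, 864, 246]
  Sibling for proof at L0: 6
L2: h(955,409)=(955*31+409)%997=104 [pair 0] h(500,864)=(500*31+864)%997=412 [pair 1] h(246,246)=(246*31+246)%997=893 [pair 2] -> [104, 412, 893]
  Sibling for proof at L1: 955
L3: h(104,412)=(104*31+412)%997=645 [pair 0] h(893,893)=(893*31+893)%997=660 [pair 1] -> [645, 660]
  Sibling for proof at L2: 412
L4: h(645,660)=(645*31+660)%997=715 [pair 0] -> [715]
  Sibling for proof at L3: 660
Root: 715
Proof path (sibling hashes from leaf to root): [6, 955, 412, 660]

Answer: 6 955 412 660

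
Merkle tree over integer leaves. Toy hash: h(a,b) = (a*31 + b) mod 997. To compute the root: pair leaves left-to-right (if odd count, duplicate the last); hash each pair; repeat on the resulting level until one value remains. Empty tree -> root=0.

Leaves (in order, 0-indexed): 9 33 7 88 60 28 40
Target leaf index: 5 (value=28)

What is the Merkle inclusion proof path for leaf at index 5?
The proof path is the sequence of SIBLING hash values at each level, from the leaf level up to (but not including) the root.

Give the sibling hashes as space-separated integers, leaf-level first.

L0 (leaves): [9, 33, 7, 88, 60, 28, 40], target index=5
L1: h(9,33)=(9*31+33)%997=312 [pair 0] h(7,88)=(7*31+88)%997=305 [pair 1] h(60,28)=(60*31+28)%997=891 [pair 2] h(40,40)=(40*31+40)%997=283 [pair 3] -> [312, 305, 891, 283]
  Sibling for proof at L0: 60
L2: h(312,305)=(312*31+305)%997=7 [pair 0] h(891,283)=(891*31+283)%997=985 [pair 1] -> [7, 985]
  Sibling for proof at L1: 283
L3: h(7,985)=(7*31+985)%997=205 [pair 0] -> [205]
  Sibling for proof at L2: 7
Root: 205
Proof path (sibling hashes from leaf to root): [60, 283, 7]

Answer: 60 283 7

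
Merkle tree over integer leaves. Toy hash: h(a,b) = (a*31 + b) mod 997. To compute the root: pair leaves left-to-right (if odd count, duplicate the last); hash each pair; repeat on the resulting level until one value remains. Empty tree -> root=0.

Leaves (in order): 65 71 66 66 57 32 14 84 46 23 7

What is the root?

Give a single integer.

L0: [65, 71, 66, 66, 57, 32, 14, 84, 46, 23, 7]
L1: h(65,71)=(65*31+71)%997=92 h(66,66)=(66*31+66)%997=118 h(57,32)=(57*31+32)%997=802 h(14,84)=(14*31+84)%997=518 h(46,23)=(46*31+23)%997=452 h(7,7)=(7*31+7)%997=224 -> [92, 118, 802, 518, 452, 224]
L2: h(92,118)=(92*31+118)%997=976 h(802,518)=(802*31+518)%997=455 h(452,224)=(452*31+224)%997=278 -> [976, 455, 278]
L3: h(976,455)=(976*31+455)%997=801 h(278,278)=(278*31+278)%997=920 -> [801, 920]
L4: h(801,920)=(801*31+920)%997=826 -> [826]

Answer: 826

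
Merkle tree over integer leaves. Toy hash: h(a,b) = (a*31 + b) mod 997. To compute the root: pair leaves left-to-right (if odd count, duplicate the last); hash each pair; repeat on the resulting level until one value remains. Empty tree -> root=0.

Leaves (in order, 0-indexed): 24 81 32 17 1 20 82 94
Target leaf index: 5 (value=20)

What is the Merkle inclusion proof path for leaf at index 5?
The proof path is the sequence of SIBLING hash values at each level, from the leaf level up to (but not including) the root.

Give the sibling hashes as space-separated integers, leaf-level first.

L0 (leaves): [24, 81, 32, 17, 1, 20, 82, 94], target index=5
L1: h(24,81)=(24*31+81)%997=825 [pair 0] h(32,17)=(32*31+17)%997=12 [pair 1] h(1,20)=(1*31+20)%997=51 [pair 2] h(82,94)=(82*31+94)%997=642 [pair 3] -> [825, 12, 51, 642]
  Sibling for proof at L0: 1
L2: h(825,12)=(825*31+12)%997=662 [pair 0] h(51,642)=(51*31+642)%997=229 [pair 1] -> [662, 229]
  Sibling for proof at L1: 642
L3: h(662,229)=(662*31+229)%997=811 [pair 0] -> [811]
  Sibling for proof at L2: 662
Root: 811
Proof path (sibling hashes from leaf to root): [1, 642, 662]

Answer: 1 642 662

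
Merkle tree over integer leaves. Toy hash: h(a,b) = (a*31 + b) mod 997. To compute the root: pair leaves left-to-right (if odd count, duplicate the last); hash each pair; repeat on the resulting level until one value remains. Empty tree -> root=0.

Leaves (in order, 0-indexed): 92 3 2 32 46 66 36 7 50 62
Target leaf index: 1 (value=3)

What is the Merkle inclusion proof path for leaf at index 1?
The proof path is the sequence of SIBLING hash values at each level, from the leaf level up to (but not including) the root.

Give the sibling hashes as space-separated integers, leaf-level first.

Answer: 92 94 516 653

Derivation:
L0 (leaves): [92, 3, 2, 32, 46, 66, 36, 7, 50, 62], target index=1
L1: h(92,3)=(92*31+3)%997=861 [pair 0] h(2,32)=(2*31+32)%997=94 [pair 1] h(46,66)=(46*31+66)%997=495 [pair 2] h(36,7)=(36*31+7)%997=126 [pair 3] h(50,62)=(50*31+62)%997=615 [pair 4] -> [861, 94, 495, 126, 615]
  Sibling for proof at L0: 92
L2: h(861,94)=(861*31+94)%997=863 [pair 0] h(495,126)=(495*31+126)%997=516 [pair 1] h(615,615)=(615*31+615)%997=737 [pair 2] -> [863, 516, 737]
  Sibling for proof at L1: 94
L3: h(863,516)=(863*31+516)%997=350 [pair 0] h(737,737)=(737*31+737)%997=653 [pair 1] -> [350, 653]
  Sibling for proof at L2: 516
L4: h(350,653)=(350*31+653)%997=536 [pair 0] -> [536]
  Sibling for proof at L3: 653
Root: 536
Proof path (sibling hashes from leaf to root): [92, 94, 516, 653]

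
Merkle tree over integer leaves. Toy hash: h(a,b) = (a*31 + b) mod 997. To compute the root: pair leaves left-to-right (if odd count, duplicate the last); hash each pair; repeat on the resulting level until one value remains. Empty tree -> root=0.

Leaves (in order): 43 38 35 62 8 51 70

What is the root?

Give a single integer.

L0: [43, 38, 35, 62, 8, 51, 70]
L1: h(43,38)=(43*31+38)%997=374 h(35,62)=(35*31+62)%997=150 h(8,51)=(8*31+51)%997=299 h(70,70)=(70*31+70)%997=246 -> [374, 150, 299, 246]
L2: h(374,150)=(374*31+150)%997=777 h(299,246)=(299*31+246)%997=542 -> [777, 542]
L3: h(777,542)=(777*31+542)%997=701 -> [701]

Answer: 701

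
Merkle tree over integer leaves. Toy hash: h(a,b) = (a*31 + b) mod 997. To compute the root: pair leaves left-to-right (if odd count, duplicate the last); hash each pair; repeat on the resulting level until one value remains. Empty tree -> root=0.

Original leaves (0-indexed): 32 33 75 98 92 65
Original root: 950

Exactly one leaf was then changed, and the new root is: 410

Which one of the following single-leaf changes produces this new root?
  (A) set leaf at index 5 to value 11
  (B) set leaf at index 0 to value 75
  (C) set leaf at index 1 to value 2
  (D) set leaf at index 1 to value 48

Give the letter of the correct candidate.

Answer: D

Derivation:
Original leaves: [32, 33, 75, 98, 92, 65]
Target new root: 410
Try each candidate change and compute the resulting root:
Candidate A: set leaf[5] = 11 -> leaves = [32, 33, 75, 98, 92, 11]
  L0: [32, 33, 75, 98, 92, 11]
  L1: h(32,33)=(32*31+33)%997=28 h(75,98)=(75*31+98)%997=429 h(92,11)=(92*31+11)%997=869 -> [28, 429, 869]
  L2: h(28,429)=(28*31+429)%997=300 h(869,869)=(869*31+869)%997=889 -> [300, 889]
  L3: h(300,889)=(300*31+889)%997=219 -> [219]
  root = 219 != target 410
Candidate B: set leaf[0] = 75 -> leaves = [75, 33, 75, 98, 92, 65]
  L0: [75, 33, 75, 98, 92, 65]
  L1: h(75,33)=(75*31+33)%997=364 h(75,98)=(75*31+98)%997=429 h(92,65)=(92*31+65)%997=923 -> [364, 429, 923]
  L2: h(364,429)=(364*31+429)%997=746 h(923,923)=(923*31+923)%997=623 -> [746, 623]
  L3: h(746,623)=(746*31+623)%997=818 -> [818]
  root = 818 != target 410
Candidate C: set leaf[1] = 2 -> leaves = [32, 2, 75, 98, 92, 65]
  L0: [32, 2, 75, 98, 92, 65]
  L1: h(32,2)=(32*31+2)%997=994 h(75,98)=(75*31+98)%997=429 h(92,65)=(92*31+65)%997=923 -> [994, 429, 923]
  L2: h(994,429)=(994*31+429)%997=336 h(923,923)=(923*31+923)%997=623 -> [336, 623]
  L3: h(336,623)=(336*31+623)%997=72 -> [72]
  root = 72 != target 410
Candidate D: set leaf[1] = 48 -> leaves = [32, 48, 75, 98, 92, 65]
  L0: [32, 48, 75, 98, 92, 65]
  L1: h(32,48)=(32*31+48)%997=43 h(75,98)=(75*31+98)%997=429 h(92,65)=(92*31+65)%997=923 -> [43, 429, 923]
  L2: h(43,429)=(43*31+429)%997=765 h(923,923)=(923*31+923)%997=623 -> [765, 623]
  L3: h(765,623)=(765*31+623)%997=410 -> [410]
  root = 410 == target 410  ** MATCH **
Candidate D produces the target root.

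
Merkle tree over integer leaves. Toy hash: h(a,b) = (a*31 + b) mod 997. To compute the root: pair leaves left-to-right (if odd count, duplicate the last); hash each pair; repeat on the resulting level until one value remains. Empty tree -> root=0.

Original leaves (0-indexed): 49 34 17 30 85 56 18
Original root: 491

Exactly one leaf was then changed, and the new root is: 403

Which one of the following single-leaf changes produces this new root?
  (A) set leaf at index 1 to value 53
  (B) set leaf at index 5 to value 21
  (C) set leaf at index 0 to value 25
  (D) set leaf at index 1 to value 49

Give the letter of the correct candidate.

Answer: B

Derivation:
Original leaves: [49, 34, 17, 30, 85, 56, 18]
Target new root: 403
Try each candidate change and compute the resulting root:
Candidate A: set leaf[1] = 53 -> leaves = [49, 53, 17, 30, 85, 56, 18]
  L0: [49, 53, 17, 30, 85, 56, 18]
  L1: h(49,53)=(49*31+53)%997=575 h(17,30)=(17*31+30)%997=557 h(85,56)=(85*31+56)%997=697 h(18,18)=(18*31+18)%997=576 -> [575, 557, 697, 576]
  L2: h(575,557)=(575*31+557)%997=436 h(697,576)=(697*31+576)%997=249 -> [436, 249]
  L3: h(436,249)=(436*31+249)%997=804 -> [804]
  root = 804 != target 403
Candidate B: set leaf[5] = 21 -> leaves = [49, 34, 17, 30, 85, 21, 18]
  L0: [49, 34, 17, 30, 85, 21, 18]
  L1: h(49,34)=(49*31+34)%997=556 h(17,30)=(17*31+30)%997=557 h(85,21)=(85*31+21)%997=662 h(18,18)=(18*31+18)%997=576 -> [556, 557, 662, 576]
  L2: h(556,557)=(556*31+557)%997=844 h(662,576)=(662*31+576)%997=161 -> [844, 161]
  L3: h(844,161)=(844*31+161)%997=403 -> [403]
  root = 403 == target 403  ** MATCH **
Candidate C: set leaf[0] = 25 -> leaves = [25, 34, 17, 30, 85, 56, 18]
  L0: [25, 34, 17, 30, 85, 56, 18]
  L1: h(25,34)=(25*31+34)%997=809 h(17,30)=(17*31+30)%997=557 h(85,56)=(85*31+56)%997=697 h(18,18)=(18*31+18)%997=576 -> [809, 557, 697, 576]
  L2: h(809,557)=(809*31+557)%997=711 h(697,576)=(697*31+576)%997=249 -> [711, 249]
  L3: h(711,249)=(711*31+249)%997=356 -> [356]
  root = 356 != target 403
Candidate D: set leaf[1] = 49 -> leaves = [49, 49, 17, 30, 85, 56, 18]
  L0: [49, 49, 17, 30, 85, 56, 18]
  L1: h(49,49)=(49*31+49)%997=571 h(17,30)=(17*31+30)%997=557 h(85,56)=(85*31+56)%997=697 h(18,18)=(18*31+18)%997=576 -> [571, 557, 697, 576]
  L2: h(571,557)=(571*31+557)%997=312 h(697,576)=(697*31+576)%997=249 -> [312, 249]
  L3: h(312,249)=(312*31+249)%997=948 -> [948]
  root = 948 != target 403
Candidate B produces the target root.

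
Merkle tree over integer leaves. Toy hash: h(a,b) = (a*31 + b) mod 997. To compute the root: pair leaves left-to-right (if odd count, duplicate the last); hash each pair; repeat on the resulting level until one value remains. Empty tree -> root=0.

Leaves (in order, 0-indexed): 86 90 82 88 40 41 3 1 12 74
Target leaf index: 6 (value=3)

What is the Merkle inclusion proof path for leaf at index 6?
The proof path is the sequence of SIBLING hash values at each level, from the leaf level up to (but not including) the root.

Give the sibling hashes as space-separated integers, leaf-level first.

L0 (leaves): [86, 90, 82, 88, 40, 41, 3, 1, 12, 74], target index=6
L1: h(86,90)=(86*31+90)%997=762 [pair 0] h(82,88)=(82*31+88)%997=636 [pair 1] h(40,41)=(40*31+41)%997=284 [pair 2] h(3,1)=(3*31+1)%997=94 [pair 3] h(12,74)=(12*31+74)%997=446 [pair 4] -> [762, 636, 284, 94, 446]
  Sibling for proof at L0: 1
L2: h(762,636)=(762*31+636)%997=330 [pair 0] h(284,94)=(284*31+94)%997=922 [pair 1] h(446,446)=(446*31+446)%997=314 [pair 2] -> [330, 922, 314]
  Sibling for proof at L1: 284
L3: h(330,922)=(330*31+922)%997=185 [pair 0] h(314,314)=(314*31+314)%997=78 [pair 1] -> [185, 78]
  Sibling for proof at L2: 330
L4: h(185,78)=(185*31+78)%997=828 [pair 0] -> [828]
  Sibling for proof at L3: 78
Root: 828
Proof path (sibling hashes from leaf to root): [1, 284, 330, 78]

Answer: 1 284 330 78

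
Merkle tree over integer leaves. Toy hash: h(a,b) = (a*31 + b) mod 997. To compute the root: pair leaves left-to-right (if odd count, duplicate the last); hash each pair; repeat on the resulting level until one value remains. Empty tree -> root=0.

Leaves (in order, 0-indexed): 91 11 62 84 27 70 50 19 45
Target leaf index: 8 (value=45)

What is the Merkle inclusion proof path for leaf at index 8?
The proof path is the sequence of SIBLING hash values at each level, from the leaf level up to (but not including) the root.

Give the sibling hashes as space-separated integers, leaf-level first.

Answer: 45 443 218 887

Derivation:
L0 (leaves): [91, 11, 62, 84, 27, 70, 50, 19, 45], target index=8
L1: h(91,11)=(91*31+11)%997=838 [pair 0] h(62,84)=(62*31+84)%997=12 [pair 1] h(27,70)=(27*31+70)%997=907 [pair 2] h(50,19)=(50*31+19)%997=572 [pair 3] h(45,45)=(45*31+45)%997=443 [pair 4] -> [838, 12, 907, 572, 443]
  Sibling for proof at L0: 45
L2: h(838,12)=(838*31+12)%997=68 [pair 0] h(907,572)=(907*31+572)%997=773 [pair 1] h(443,443)=(443*31+443)%997=218 [pair 2] -> [68, 773, 218]
  Sibling for proof at L1: 443
L3: h(68,773)=(68*31+773)%997=887 [pair 0] h(218,218)=(218*31+218)%997=994 [pair 1] -> [887, 994]
  Sibling for proof at L2: 218
L4: h(887,994)=(887*31+994)%997=575 [pair 0] -> [575]
  Sibling for proof at L3: 887
Root: 575
Proof path (sibling hashes from leaf to root): [45, 443, 218, 887]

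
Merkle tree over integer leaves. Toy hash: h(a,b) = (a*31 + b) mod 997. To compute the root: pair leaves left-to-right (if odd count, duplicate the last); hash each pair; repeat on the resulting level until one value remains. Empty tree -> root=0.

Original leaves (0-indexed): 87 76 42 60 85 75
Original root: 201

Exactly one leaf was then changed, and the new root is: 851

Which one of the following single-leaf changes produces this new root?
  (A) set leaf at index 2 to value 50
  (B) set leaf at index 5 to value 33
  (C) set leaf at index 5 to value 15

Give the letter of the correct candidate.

Original leaves: [87, 76, 42, 60, 85, 75]
Target new root: 851
Try each candidate change and compute the resulting root:
Candidate A: set leaf[2] = 50 -> leaves = [87, 76, 50, 60, 85, 75]
  L0: [87, 76, 50, 60, 85, 75]
  L1: h(87,76)=(87*31+76)%997=779 h(50,60)=(50*31+60)%997=613 h(85,75)=(85*31+75)%997=716 -> [779, 613, 716]
  L2: h(779,613)=(779*31+613)%997=834 h(716,716)=(716*31+716)%997=978 -> [834, 978]
  L3: h(834,978)=(834*31+978)%997=910 -> [910]
  root = 910 != target 851
Candidate B: set leaf[5] = 33 -> leaves = [87, 76, 42, 60, 85, 33]
  L0: [87, 76, 42, 60, 85, 33]
  L1: h(87,76)=(87*31+76)%997=779 h(42,60)=(42*31+60)%997=365 h(85,33)=(85*31+33)%997=674 -> [779, 365, 674]
  L2: h(779,365)=(779*31+365)%997=586 h(674,674)=(674*31+674)%997=631 -> [586, 631]
  L3: h(586,631)=(586*31+631)%997=851 -> [851]
  root = 851 == target 851  ** MATCH **
Candidate C: set leaf[5] = 15 -> leaves = [87, 76, 42, 60, 85, 15]
  L0: [87, 76, 42, 60, 85, 15]
  L1: h(87,76)=(87*31+76)%997=779 h(42,60)=(42*31+60)%997=365 h(85,15)=(85*31+15)%997=656 -> [779, 365, 656]
  L2: h(779,365)=(779*31+365)%997=586 h(656,656)=(656*31+656)%997=55 -> [586, 55]
  L3: h(586,55)=(586*31+55)%997=275 -> [275]
  root = 275 != target 851
Candidate B produces the target root.

Answer: B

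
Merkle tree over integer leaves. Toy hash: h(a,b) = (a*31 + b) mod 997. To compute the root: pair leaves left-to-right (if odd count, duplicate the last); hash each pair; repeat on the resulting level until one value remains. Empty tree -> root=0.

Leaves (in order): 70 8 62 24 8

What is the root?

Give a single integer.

L0: [70, 8, 62, 24, 8]
L1: h(70,8)=(70*31+8)%997=184 h(62,24)=(62*31+24)%997=949 h(8,8)=(8*31+8)%997=256 -> [184, 949, 256]
L2: h(184,949)=(184*31+949)%997=671 h(256,256)=(256*31+256)%997=216 -> [671, 216]
L3: h(671,216)=(671*31+216)%997=80 -> [80]

Answer: 80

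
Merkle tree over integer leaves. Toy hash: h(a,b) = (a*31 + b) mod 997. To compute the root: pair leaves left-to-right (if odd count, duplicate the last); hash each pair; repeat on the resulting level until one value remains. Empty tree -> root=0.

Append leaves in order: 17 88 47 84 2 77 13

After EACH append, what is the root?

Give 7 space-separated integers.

After append 17 (leaves=[17]):
  L0: [17]
  root=17
After append 88 (leaves=[17, 88]):
  L0: [17, 88]
  L1: h(17,88)=(17*31+88)%997=615 -> [615]
  root=615
After append 47 (leaves=[17, 88, 47]):
  L0: [17, 88, 47]
  L1: h(17,88)=(17*31+88)%997=615 h(47,47)=(47*31+47)%997=507 -> [615, 507]
  L2: h(615,507)=(615*31+507)%997=629 -> [629]
  root=629
After append 84 (leaves=[17, 88, 47, 84]):
  L0: [17, 88, 47, 84]
  L1: h(17,88)=(17*31+88)%997=615 h(47,84)=(47*31+84)%997=544 -> [615, 544]
  L2: h(615,544)=(615*31+544)%997=666 -> [666]
  root=666
After append 2 (leaves=[17, 88, 47, 84, 2]):
  L0: [17, 88, 47, 84, 2]
  L1: h(17,88)=(17*31+88)%997=615 h(47,84)=(47*31+84)%997=544 h(2,2)=(2*31+2)%997=64 -> [615, 544, 64]
  L2: h(615,544)=(615*31+544)%997=666 h(64,64)=(64*31+64)%997=54 -> [666, 54]
  L3: h(666,54)=(666*31+54)%997=760 -> [760]
  root=760
After append 77 (leaves=[17, 88, 47, 84, 2, 77]):
  L0: [17, 88, 47, 84, 2, 77]
  L1: h(17,88)=(17*31+88)%997=615 h(47,84)=(47*31+84)%997=544 h(2,77)=(2*31+77)%997=139 -> [615, 544, 139]
  L2: h(615,544)=(615*31+544)%997=666 h(139,139)=(139*31+139)%997=460 -> [666, 460]
  L3: h(666,460)=(666*31+460)%997=169 -> [169]
  root=169
After append 13 (leaves=[17, 88, 47, 84, 2, 77, 13]):
  L0: [17, 88, 47, 84, 2, 77, 13]
  L1: h(17,88)=(17*31+88)%997=615 h(47,84)=(47*31+84)%997=544 h(2,77)=(2*31+77)%997=139 h(13,13)=(13*31+13)%997=416 -> [615, 544, 139, 416]
  L2: h(615,544)=(615*31+544)%997=666 h(139,416)=(139*31+416)%997=737 -> [666, 737]
  L3: h(666,737)=(666*31+737)%997=446 -> [446]
  root=446

Answer: 17 615 629 666 760 169 446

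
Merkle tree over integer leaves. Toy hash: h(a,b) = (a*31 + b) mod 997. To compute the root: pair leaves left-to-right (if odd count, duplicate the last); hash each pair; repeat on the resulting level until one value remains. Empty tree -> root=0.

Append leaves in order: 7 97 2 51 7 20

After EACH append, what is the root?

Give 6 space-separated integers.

After append 7 (leaves=[7]):
  L0: [7]
  root=7
After append 97 (leaves=[7, 97]):
  L0: [7, 97]
  L1: h(7,97)=(7*31+97)%997=314 -> [314]
  root=314
After append 2 (leaves=[7, 97, 2]):
  L0: [7, 97, 2]
  L1: h(7,97)=(7*31+97)%997=314 h(2,2)=(2*31+2)%997=64 -> [314, 64]
  L2: h(314,64)=(314*31+64)%997=825 -> [825]
  root=825
After append 51 (leaves=[7, 97, 2, 51]):
  L0: [7, 97, 2, 51]
  L1: h(7,97)=(7*31+97)%997=314 h(2,51)=(2*31+51)%997=113 -> [314, 113]
  L2: h(314,113)=(314*31+113)%997=874 -> [874]
  root=874
After append 7 (leaves=[7, 97, 2, 51, 7]):
  L0: [7, 97, 2, 51, 7]
  L1: h(7,97)=(7*31+97)%997=314 h(2,51)=(2*31+51)%997=113 h(7,7)=(7*31+7)%997=224 -> [314, 113, 224]
  L2: h(314,113)=(314*31+113)%997=874 h(224,224)=(224*31+224)%997=189 -> [874, 189]
  L3: h(874,189)=(874*31+189)%997=364 -> [364]
  root=364
After append 20 (leaves=[7, 97, 2, 51, 7, 20]):
  L0: [7, 97, 2, 51, 7, 20]
  L1: h(7,97)=(7*31+97)%997=314 h(2,51)=(2*31+51)%997=113 h(7,20)=(7*31+20)%997=237 -> [314, 113, 237]
  L2: h(314,113)=(314*31+113)%997=874 h(237,237)=(237*31+237)%997=605 -> [874, 605]
  L3: h(874,605)=(874*31+605)%997=780 -> [780]
  root=780

Answer: 7 314 825 874 364 780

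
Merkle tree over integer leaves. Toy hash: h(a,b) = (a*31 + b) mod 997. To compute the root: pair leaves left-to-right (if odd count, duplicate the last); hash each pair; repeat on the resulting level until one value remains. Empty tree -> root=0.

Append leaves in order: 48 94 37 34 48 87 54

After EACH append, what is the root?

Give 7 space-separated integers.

After append 48 (leaves=[48]):
  L0: [48]
  root=48
After append 94 (leaves=[48, 94]):
  L0: [48, 94]
  L1: h(48,94)=(48*31+94)%997=585 -> [585]
  root=585
After append 37 (leaves=[48, 94, 37]):
  L0: [48, 94, 37]
  L1: h(48,94)=(48*31+94)%997=585 h(37,37)=(37*31+37)%997=187 -> [585, 187]
  L2: h(585,187)=(585*31+187)%997=376 -> [376]
  root=376
After append 34 (leaves=[48, 94, 37, 34]):
  L0: [48, 94, 37, 34]
  L1: h(48,94)=(48*31+94)%997=585 h(37,34)=(37*31+34)%997=184 -> [585, 184]
  L2: h(585,184)=(585*31+184)%997=373 -> [373]
  root=373
After append 48 (leaves=[48, 94, 37, 34, 48]):
  L0: [48, 94, 37, 34, 48]
  L1: h(48,94)=(48*31+94)%997=585 h(37,34)=(37*31+34)%997=184 h(48,48)=(48*31+48)%997=539 -> [585, 184, 539]
  L2: h(585,184)=(585*31+184)%997=373 h(539,539)=(539*31+539)%997=299 -> [373, 299]
  L3: h(373,299)=(373*31+299)%997=895 -> [895]
  root=895
After append 87 (leaves=[48, 94, 37, 34, 48, 87]):
  L0: [48, 94, 37, 34, 48, 87]
  L1: h(48,94)=(48*31+94)%997=585 h(37,34)=(37*31+34)%997=184 h(48,87)=(48*31+87)%997=578 -> [585, 184, 578]
  L2: h(585,184)=(585*31+184)%997=373 h(578,578)=(578*31+578)%997=550 -> [373, 550]
  L3: h(373,550)=(373*31+550)%997=149 -> [149]
  root=149
After append 54 (leaves=[48, 94, 37, 34, 48, 87, 54]):
  L0: [48, 94, 37, 34, 48, 87, 54]
  L1: h(48,94)=(48*31+94)%997=585 h(37,34)=(37*31+34)%997=184 h(48,87)=(48*31+87)%997=578 h(54,54)=(54*31+54)%997=731 -> [585, 184, 578, 731]
  L2: h(585,184)=(585*31+184)%997=373 h(578,731)=(578*31+731)%997=703 -> [373, 703]
  L3: h(373,703)=(373*31+703)%997=302 -> [302]
  root=302

Answer: 48 585 376 373 895 149 302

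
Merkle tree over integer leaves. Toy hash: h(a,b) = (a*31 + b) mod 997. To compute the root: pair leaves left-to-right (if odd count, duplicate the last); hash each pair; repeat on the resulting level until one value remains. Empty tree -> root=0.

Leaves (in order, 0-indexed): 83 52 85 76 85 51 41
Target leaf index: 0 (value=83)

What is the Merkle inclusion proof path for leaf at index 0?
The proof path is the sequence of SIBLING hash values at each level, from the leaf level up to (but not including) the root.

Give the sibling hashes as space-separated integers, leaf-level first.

L0 (leaves): [83, 52, 85, 76, 85, 51, 41], target index=0
L1: h(83,52)=(83*31+52)%997=631 [pair 0] h(85,76)=(85*31+76)%997=717 [pair 1] h(85,51)=(85*31+51)%997=692 [pair 2] h(41,41)=(41*31+41)%997=315 [pair 3] -> [631, 717, 692, 315]
  Sibling for proof at L0: 52
L2: h(631,717)=(631*31+717)%997=338 [pair 0] h(692,315)=(692*31+315)%997=830 [pair 1] -> [338, 830]
  Sibling for proof at L1: 717
L3: h(338,830)=(338*31+830)%997=341 [pair 0] -> [341]
  Sibling for proof at L2: 830
Root: 341
Proof path (sibling hashes from leaf to root): [52, 717, 830]

Answer: 52 717 830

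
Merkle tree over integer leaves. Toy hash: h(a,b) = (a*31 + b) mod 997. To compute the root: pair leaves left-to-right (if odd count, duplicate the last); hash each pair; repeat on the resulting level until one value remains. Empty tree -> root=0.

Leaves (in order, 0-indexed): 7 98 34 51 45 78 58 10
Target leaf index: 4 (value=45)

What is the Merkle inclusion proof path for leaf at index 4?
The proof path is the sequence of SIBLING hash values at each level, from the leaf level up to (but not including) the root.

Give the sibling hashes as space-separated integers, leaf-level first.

Answer: 78 811 900

Derivation:
L0 (leaves): [7, 98, 34, 51, 45, 78, 58, 10], target index=4
L1: h(7,98)=(7*31+98)%997=315 [pair 0] h(34,51)=(34*31+51)%997=108 [pair 1] h(45,78)=(45*31+78)%997=476 [pair 2] h(58,10)=(58*31+10)%997=811 [pair 3] -> [315, 108, 476, 811]
  Sibling for proof at L0: 78
L2: h(315,108)=(315*31+108)%997=900 [pair 0] h(476,811)=(476*31+811)%997=612 [pair 1] -> [900, 612]
  Sibling for proof at L1: 811
L3: h(900,612)=(900*31+612)%997=596 [pair 0] -> [596]
  Sibling for proof at L2: 900
Root: 596
Proof path (sibling hashes from leaf to root): [78, 811, 900]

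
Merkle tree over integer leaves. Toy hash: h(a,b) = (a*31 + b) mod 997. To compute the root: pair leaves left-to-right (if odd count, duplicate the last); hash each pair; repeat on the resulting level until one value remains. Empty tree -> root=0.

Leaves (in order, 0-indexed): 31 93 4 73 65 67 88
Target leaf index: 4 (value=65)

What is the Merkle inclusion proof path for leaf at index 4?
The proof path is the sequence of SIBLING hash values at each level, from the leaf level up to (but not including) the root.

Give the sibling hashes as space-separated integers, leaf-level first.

Answer: 67 822 967

Derivation:
L0 (leaves): [31, 93, 4, 73, 65, 67, 88], target index=4
L1: h(31,93)=(31*31+93)%997=57 [pair 0] h(4,73)=(4*31+73)%997=197 [pair 1] h(65,67)=(65*31+67)%997=88 [pair 2] h(88,88)=(88*31+88)%997=822 [pair 3] -> [57, 197, 88, 822]
  Sibling for proof at L0: 67
L2: h(57,197)=(57*31+197)%997=967 [pair 0] h(88,822)=(88*31+822)%997=559 [pair 1] -> [967, 559]
  Sibling for proof at L1: 822
L3: h(967,559)=(967*31+559)%997=626 [pair 0] -> [626]
  Sibling for proof at L2: 967
Root: 626
Proof path (sibling hashes from leaf to root): [67, 822, 967]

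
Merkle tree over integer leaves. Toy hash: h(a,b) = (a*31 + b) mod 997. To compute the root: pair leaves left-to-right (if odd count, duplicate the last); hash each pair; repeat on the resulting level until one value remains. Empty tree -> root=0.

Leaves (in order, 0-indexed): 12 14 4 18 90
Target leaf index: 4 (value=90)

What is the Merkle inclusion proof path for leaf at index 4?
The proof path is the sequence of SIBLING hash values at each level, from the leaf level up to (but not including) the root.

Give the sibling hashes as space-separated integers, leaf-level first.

Answer: 90 886 144

Derivation:
L0 (leaves): [12, 14, 4, 18, 90], target index=4
L1: h(12,14)=(12*31+14)%997=386 [pair 0] h(4,18)=(4*31+18)%997=142 [pair 1] h(90,90)=(90*31+90)%997=886 [pair 2] -> [386, 142, 886]
  Sibling for proof at L0: 90
L2: h(386,142)=(386*31+142)%997=144 [pair 0] h(886,886)=(886*31+886)%997=436 [pair 1] -> [144, 436]
  Sibling for proof at L1: 886
L3: h(144,436)=(144*31+436)%997=912 [pair 0] -> [912]
  Sibling for proof at L2: 144
Root: 912
Proof path (sibling hashes from leaf to root): [90, 886, 144]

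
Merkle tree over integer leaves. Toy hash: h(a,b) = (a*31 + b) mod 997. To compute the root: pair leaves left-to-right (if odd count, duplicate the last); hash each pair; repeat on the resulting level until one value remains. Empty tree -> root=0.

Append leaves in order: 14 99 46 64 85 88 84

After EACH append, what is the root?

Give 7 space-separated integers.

Answer: 14 533 49 67 384 480 445

Derivation:
After append 14 (leaves=[14]):
  L0: [14]
  root=14
After append 99 (leaves=[14, 99]):
  L0: [14, 99]
  L1: h(14,99)=(14*31+99)%997=533 -> [533]
  root=533
After append 46 (leaves=[14, 99, 46]):
  L0: [14, 99, 46]
  L1: h(14,99)=(14*31+99)%997=533 h(46,46)=(46*31+46)%997=475 -> [533, 475]
  L2: h(533,475)=(533*31+475)%997=49 -> [49]
  root=49
After append 64 (leaves=[14, 99, 46, 64]):
  L0: [14, 99, 46, 64]
  L1: h(14,99)=(14*31+99)%997=533 h(46,64)=(46*31+64)%997=493 -> [533, 493]
  L2: h(533,493)=(533*31+493)%997=67 -> [67]
  root=67
After append 85 (leaves=[14, 99, 46, 64, 85]):
  L0: [14, 99, 46, 64, 85]
  L1: h(14,99)=(14*31+99)%997=533 h(46,64)=(46*31+64)%997=493 h(85,85)=(85*31+85)%997=726 -> [533, 493, 726]
  L2: h(533,493)=(533*31+493)%997=67 h(726,726)=(726*31+726)%997=301 -> [67, 301]
  L3: h(67,301)=(67*31+301)%997=384 -> [384]
  root=384
After append 88 (leaves=[14, 99, 46, 64, 85, 88]):
  L0: [14, 99, 46, 64, 85, 88]
  L1: h(14,99)=(14*31+99)%997=533 h(46,64)=(46*31+64)%997=493 h(85,88)=(85*31+88)%997=729 -> [533, 493, 729]
  L2: h(533,493)=(533*31+493)%997=67 h(729,729)=(729*31+729)%997=397 -> [67, 397]
  L3: h(67,397)=(67*31+397)%997=480 -> [480]
  root=480
After append 84 (leaves=[14, 99, 46, 64, 85, 88, 84]):
  L0: [14, 99, 46, 64, 85, 88, 84]
  L1: h(14,99)=(14*31+99)%997=533 h(46,64)=(46*31+64)%997=493 h(85,88)=(85*31+88)%997=729 h(84,84)=(84*31+84)%997=694 -> [533, 493, 729, 694]
  L2: h(533,493)=(533*31+493)%997=67 h(729,694)=(729*31+694)%997=362 -> [67, 362]
  L3: h(67,362)=(67*31+362)%997=445 -> [445]
  root=445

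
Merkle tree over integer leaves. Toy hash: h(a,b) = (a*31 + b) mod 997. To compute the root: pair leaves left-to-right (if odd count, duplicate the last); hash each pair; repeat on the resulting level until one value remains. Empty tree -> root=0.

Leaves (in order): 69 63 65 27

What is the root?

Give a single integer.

Answer: 514

Derivation:
L0: [69, 63, 65, 27]
L1: h(69,63)=(69*31+63)%997=208 h(65,27)=(65*31+27)%997=48 -> [208, 48]
L2: h(208,48)=(208*31+48)%997=514 -> [514]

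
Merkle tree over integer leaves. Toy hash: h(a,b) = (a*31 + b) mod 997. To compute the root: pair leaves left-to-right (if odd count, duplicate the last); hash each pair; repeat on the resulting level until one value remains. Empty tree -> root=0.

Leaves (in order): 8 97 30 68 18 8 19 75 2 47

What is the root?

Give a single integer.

L0: [8, 97, 30, 68, 18, 8, 19, 75, 2, 47]
L1: h(8,97)=(8*31+97)%997=345 h(30,68)=(30*31+68)%997=1 h(18,8)=(18*31+8)%997=566 h(19,75)=(19*31+75)%997=664 h(2,47)=(2*31+47)%997=109 -> [345, 1, 566, 664, 109]
L2: h(345,1)=(345*31+1)%997=726 h(566,664)=(566*31+664)%997=264 h(109,109)=(109*31+109)%997=497 -> [726, 264, 497]
L3: h(726,264)=(726*31+264)%997=836 h(497,497)=(497*31+497)%997=949 -> [836, 949]
L4: h(836,949)=(836*31+949)%997=943 -> [943]

Answer: 943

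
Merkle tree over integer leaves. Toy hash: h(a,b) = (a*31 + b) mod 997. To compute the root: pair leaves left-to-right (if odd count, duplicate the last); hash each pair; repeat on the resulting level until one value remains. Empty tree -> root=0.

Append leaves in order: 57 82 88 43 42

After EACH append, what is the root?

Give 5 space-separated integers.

After append 57 (leaves=[57]):
  L0: [57]
  root=57
After append 82 (leaves=[57, 82]):
  L0: [57, 82]
  L1: h(57,82)=(57*31+82)%997=852 -> [852]
  root=852
After append 88 (leaves=[57, 82, 88]):
  L0: [57, 82, 88]
  L1: h(57,82)=(57*31+82)%997=852 h(88,88)=(88*31+88)%997=822 -> [852, 822]
  L2: h(852,822)=(852*31+822)%997=315 -> [315]
  root=315
After append 43 (leaves=[57, 82, 88, 43]):
  L0: [57, 82, 88, 43]
  L1: h(57,82)=(57*31+82)%997=852 h(88,43)=(88*31+43)%997=777 -> [852, 777]
  L2: h(852,777)=(852*31+777)%997=270 -> [270]
  root=270
After append 42 (leaves=[57, 82, 88, 43, 42]):
  L0: [57, 82, 88, 43, 42]
  L1: h(57,82)=(57*31+82)%997=852 h(88,43)=(88*31+43)%997=777 h(42,42)=(42*31+42)%997=347 -> [852, 777, 347]
  L2: h(852,777)=(852*31+777)%997=270 h(347,347)=(347*31+347)%997=137 -> [270, 137]
  L3: h(270,137)=(270*31+137)%997=531 -> [531]
  root=531

Answer: 57 852 315 270 531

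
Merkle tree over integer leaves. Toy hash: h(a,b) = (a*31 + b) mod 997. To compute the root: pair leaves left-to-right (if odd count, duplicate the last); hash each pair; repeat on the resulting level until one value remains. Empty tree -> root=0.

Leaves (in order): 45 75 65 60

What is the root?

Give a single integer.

Answer: 786

Derivation:
L0: [45, 75, 65, 60]
L1: h(45,75)=(45*31+75)%997=473 h(65,60)=(65*31+60)%997=81 -> [473, 81]
L2: h(473,81)=(473*31+81)%997=786 -> [786]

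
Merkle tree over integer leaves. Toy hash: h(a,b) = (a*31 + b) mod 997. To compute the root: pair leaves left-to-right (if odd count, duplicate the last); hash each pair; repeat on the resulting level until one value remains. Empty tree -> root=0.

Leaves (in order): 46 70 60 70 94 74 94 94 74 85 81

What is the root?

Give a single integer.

Answer: 649

Derivation:
L0: [46, 70, 60, 70, 94, 74, 94, 94, 74, 85, 81]
L1: h(46,70)=(46*31+70)%997=499 h(60,70)=(60*31+70)%997=933 h(94,74)=(94*31+74)%997=994 h(94,94)=(94*31+94)%997=17 h(74,85)=(74*31+85)%997=385 h(81,81)=(81*31+81)%997=598 -> [499, 933, 994, 17, 385, 598]
L2: h(499,933)=(499*31+933)%997=450 h(994,17)=(994*31+17)%997=921 h(385,598)=(385*31+598)%997=569 -> [450, 921, 569]
L3: h(450,921)=(450*31+921)%997=913 h(569,569)=(569*31+569)%997=262 -> [913, 262]
L4: h(913,262)=(913*31+262)%997=649 -> [649]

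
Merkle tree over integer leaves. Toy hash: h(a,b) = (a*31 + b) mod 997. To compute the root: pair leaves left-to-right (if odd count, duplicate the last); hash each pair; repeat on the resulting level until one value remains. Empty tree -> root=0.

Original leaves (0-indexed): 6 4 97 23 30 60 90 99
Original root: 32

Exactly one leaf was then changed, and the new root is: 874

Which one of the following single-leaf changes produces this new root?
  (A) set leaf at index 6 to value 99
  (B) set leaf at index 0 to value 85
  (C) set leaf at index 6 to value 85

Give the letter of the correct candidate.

Original leaves: [6, 4, 97, 23, 30, 60, 90, 99]
Target new root: 874
Try each candidate change and compute the resulting root:
Candidate A: set leaf[6] = 99 -> leaves = [6, 4, 97, 23, 30, 60, 99, 99]
  L0: [6, 4, 97, 23, 30, 60, 99, 99]
  L1: h(6,4)=(6*31+4)%997=190 h(97,23)=(97*31+23)%997=39 h(30,60)=(30*31+60)%997=990 h(99,99)=(99*31+99)%997=177 -> [190, 39, 990, 177]
  L2: h(190,39)=(190*31+39)%997=944 h(990,177)=(990*31+177)%997=957 -> [944, 957]
  L3: h(944,957)=(944*31+957)%997=311 -> [311]
  root = 311 != target 874
Candidate B: set leaf[0] = 85 -> leaves = [85, 4, 97, 23, 30, 60, 90, 99]
  L0: [85, 4, 97, 23, 30, 60, 90, 99]
  L1: h(85,4)=(85*31+4)%997=645 h(97,23)=(97*31+23)%997=39 h(30,60)=(30*31+60)%997=990 h(90,99)=(90*31+99)%997=895 -> [645, 39, 990, 895]
  L2: h(645,39)=(645*31+39)%997=94 h(990,895)=(990*31+895)%997=678 -> [94, 678]
  L3: h(94,678)=(94*31+678)%997=601 -> [601]
  root = 601 != target 874
Candidate C: set leaf[6] = 85 -> leaves = [6, 4, 97, 23, 30, 60, 85, 99]
  L0: [6, 4, 97, 23, 30, 60, 85, 99]
  L1: h(6,4)=(6*31+4)%997=190 h(97,23)=(97*31+23)%997=39 h(30,60)=(30*31+60)%997=990 h(85,99)=(85*31+99)%997=740 -> [190, 39, 990, 740]
  L2: h(190,39)=(190*31+39)%997=944 h(990,740)=(990*31+740)%997=523 -> [944, 523]
  L3: h(944,523)=(944*31+523)%997=874 -> [874]
  root = 874 == target 874  ** MATCH **
Candidate C produces the target root.

Answer: C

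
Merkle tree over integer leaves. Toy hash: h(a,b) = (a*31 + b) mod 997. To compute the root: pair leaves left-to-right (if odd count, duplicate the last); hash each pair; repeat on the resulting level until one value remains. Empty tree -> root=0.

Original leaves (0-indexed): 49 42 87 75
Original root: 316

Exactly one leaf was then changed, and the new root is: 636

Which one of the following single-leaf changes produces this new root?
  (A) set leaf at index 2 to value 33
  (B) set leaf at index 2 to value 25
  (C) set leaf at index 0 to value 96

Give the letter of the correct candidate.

Answer: A

Derivation:
Original leaves: [49, 42, 87, 75]
Target new root: 636
Try each candidate change and compute the resulting root:
Candidate A: set leaf[2] = 33 -> leaves = [49, 42, 33, 75]
  L0: [49, 42, 33, 75]
  L1: h(49,42)=(49*31+42)%997=564 h(33,75)=(33*31+75)%997=101 -> [564, 101]
  L2: h(564,101)=(564*31+101)%997=636 -> [636]
  root = 636 == target 636  ** MATCH **
Candidate B: set leaf[2] = 25 -> leaves = [49, 42, 25, 75]
  L0: [49, 42, 25, 75]
  L1: h(49,42)=(49*31+42)%997=564 h(25,75)=(25*31+75)%997=850 -> [564, 850]
  L2: h(564,850)=(564*31+850)%997=388 -> [388]
  root = 388 != target 636
Candidate C: set leaf[0] = 96 -> leaves = [96, 42, 87, 75]
  L0: [96, 42, 87, 75]
  L1: h(96,42)=(96*31+42)%997=27 h(87,75)=(87*31+75)%997=778 -> [27, 778]
  L2: h(27,778)=(27*31+778)%997=618 -> [618]
  root = 618 != target 636
Candidate A produces the target root.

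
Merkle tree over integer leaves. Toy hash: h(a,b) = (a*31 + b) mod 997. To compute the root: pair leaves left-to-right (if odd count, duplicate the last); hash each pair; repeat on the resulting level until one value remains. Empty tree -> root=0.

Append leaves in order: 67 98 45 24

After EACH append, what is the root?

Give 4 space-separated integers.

After append 67 (leaves=[67]):
  L0: [67]
  root=67
After append 98 (leaves=[67, 98]):
  L0: [67, 98]
  L1: h(67,98)=(67*31+98)%997=181 -> [181]
  root=181
After append 45 (leaves=[67, 98, 45]):
  L0: [67, 98, 45]
  L1: h(67,98)=(67*31+98)%997=181 h(45,45)=(45*31+45)%997=443 -> [181, 443]
  L2: h(181,443)=(181*31+443)%997=72 -> [72]
  root=72
After append 24 (leaves=[67, 98, 45, 24]):
  L0: [67, 98, 45, 24]
  L1: h(67,98)=(67*31+98)%997=181 h(45,24)=(45*31+24)%997=422 -> [181, 422]
  L2: h(181,422)=(181*31+422)%997=51 -> [51]
  root=51

Answer: 67 181 72 51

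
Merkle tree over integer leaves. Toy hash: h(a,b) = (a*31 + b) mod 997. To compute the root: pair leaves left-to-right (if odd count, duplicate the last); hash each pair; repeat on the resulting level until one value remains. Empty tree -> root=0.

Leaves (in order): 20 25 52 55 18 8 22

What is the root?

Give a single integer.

L0: [20, 25, 52, 55, 18, 8, 22]
L1: h(20,25)=(20*31+25)%997=645 h(52,55)=(52*31+55)%997=670 h(18,8)=(18*31+8)%997=566 h(22,22)=(22*31+22)%997=704 -> [645, 670, 566, 704]
L2: h(645,670)=(645*31+670)%997=725 h(566,704)=(566*31+704)%997=304 -> [725, 304]
L3: h(725,304)=(725*31+304)%997=845 -> [845]

Answer: 845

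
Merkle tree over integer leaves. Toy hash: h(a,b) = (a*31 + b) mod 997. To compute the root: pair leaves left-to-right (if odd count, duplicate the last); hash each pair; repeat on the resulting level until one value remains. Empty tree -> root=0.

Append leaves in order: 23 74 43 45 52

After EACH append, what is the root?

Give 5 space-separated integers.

Answer: 23 787 848 850 835

Derivation:
After append 23 (leaves=[23]):
  L0: [23]
  root=23
After append 74 (leaves=[23, 74]):
  L0: [23, 74]
  L1: h(23,74)=(23*31+74)%997=787 -> [787]
  root=787
After append 43 (leaves=[23, 74, 43]):
  L0: [23, 74, 43]
  L1: h(23,74)=(23*31+74)%997=787 h(43,43)=(43*31+43)%997=379 -> [787, 379]
  L2: h(787,379)=(787*31+379)%997=848 -> [848]
  root=848
After append 45 (leaves=[23, 74, 43, 45]):
  L0: [23, 74, 43, 45]
  L1: h(23,74)=(23*31+74)%997=787 h(43,45)=(43*31+45)%997=381 -> [787, 381]
  L2: h(787,381)=(787*31+381)%997=850 -> [850]
  root=850
After append 52 (leaves=[23, 74, 43, 45, 52]):
  L0: [23, 74, 43, 45, 52]
  L1: h(23,74)=(23*31+74)%997=787 h(43,45)=(43*31+45)%997=381 h(52,52)=(52*31+52)%997=667 -> [787, 381, 667]
  L2: h(787,381)=(787*31+381)%997=850 h(667,667)=(667*31+667)%997=407 -> [850, 407]
  L3: h(850,407)=(850*31+407)%997=835 -> [835]
  root=835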